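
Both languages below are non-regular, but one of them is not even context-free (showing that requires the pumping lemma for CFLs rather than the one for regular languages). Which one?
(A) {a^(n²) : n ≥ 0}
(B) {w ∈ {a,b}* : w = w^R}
(A) {a^(n²) : n ≥ 0}

(A) {a^(n²) : n ≥ 0} requires the CFL pumping lemma.

- {w ∈ {a,b}* : w = w^R} is context-free (but not regular)
  • Can be shown non-regular with the regular pumping lemma
  • After pumping, the string is no longer symmetric

- {a^(n²) : n ≥ 0} is NOT context-free
  • Requires the CFL pumping lemma to prove
  • Gaps between squares grow unboundedly

The CFL pumping lemma is "stronger" in that it can prove non-membership
in the larger class of context-free languages.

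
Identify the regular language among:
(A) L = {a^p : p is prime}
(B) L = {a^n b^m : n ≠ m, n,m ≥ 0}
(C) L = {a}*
(C) {a}*

(C) L = {a}* is regular.

This can be recognized by a finite automaton (DFA/NFA).
Regular expressions like {a}* define regular languages.

The other choices are not regular:
- {a^p : p is prime}: After pumping, the length becomes composite
- {a^n b^m : n ≠ m, n,m ≥ 0}: After pumping a's, we can make n = m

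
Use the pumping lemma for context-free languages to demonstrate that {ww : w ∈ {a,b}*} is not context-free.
Assume for contradiction that L is context-free, and let p ≥ 1 be the pumping length given by the pumping lemma for CFLs.
Choose s = a^p b^p a^p b^p. Then s ∈ L (take w = a^p b^p) and |s| = 4p ≥ p.
By the CFL pumping lemma, s = uvxyz for some u, v, x, y, z with |vxy| ≤ p, |vy| ≥ 1, and uv^i xy^i z ∈ L for every i ≥ 0.

Write s as four blocks A₁ B₁ A₂ B₂ with A₁ = A₂ = a^p and B₁ = B₂ = b^p. Since |vxy| ≤ p, the window vxy lies inside at most two adjacent blocks. Take i = 0 and let t = uxz, so |t| = 4p − |vy| with 1 ≤ |vy| ≤ p. If |t| is odd, t ∉ L immediately, so assume |vy| is even (hence |vy| ≥ 2) and |t|/2 = 2p − |vy|/2, which satisfies p ≤ |t|/2 ≤ 2p − 1.

Case 1 (vxy inside A₁B₁): t = a^(p−j) b^(p−l) a^p b^p with j + l = |vy|. The second half of t has length < 2p, so it is a suffix of the trailing a^p b^p and ends in b; the first half is a^(p−j) b^(p−l) a^((j+l)/2), which ends in a because (j+l)/2 ≥ 1. The halves differ, so t ∉ L.

Case 2 (vxy inside B₁A₂, straddling the middle): t = a^p b^(p−j) a^(p−l) b^p with j + l = |vy|. If t = ww, then w is a prefix of t of length ≥ p, so w begins with a^p; and w is a suffix of t of length ≥ p, so w ends with b^p. That forces |w| ≥ 2p, contradicting |w| = |t|/2 ≤ 2p − 1. So t ∉ L.

Case 3 (vxy inside A₂B₂): t = a^p b^p a^(p−j) b^(p−l) with j + l = |vy|. The first half of t is a prefix of a^p b^p, so it begins with a; the second half is b^((j+l)/2) a^(p−j) b^(p−l), which begins with b. The halves differ, so t ∉ L.

In every case uv⁰xy⁰z = uxz ∉ L.

This contradicts the CFL pumping lemma, which requires uv^i xy^i z ∈ L for all i ≥ 0.
Hence L = {ww : w ∈ {a,b}*} is not context-free. ∎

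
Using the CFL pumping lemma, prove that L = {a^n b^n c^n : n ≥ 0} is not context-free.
Assume for contradiction that L is context-free, and let p ≥ 1 be the pumping length given by the pumping lemma for CFLs.
Choose s = a^p b^p c^p. Then s ∈ L and |s| = 3p ≥ p.
By the CFL pumping lemma, s = uvxyz for some u, v, x, y, z with |vxy| ≤ p, |vy| ≥ 1, and uv^i xy^i z ∈ L for every i ≥ 0.

Because |vxy| ≤ p, the window vxy cannot contain both an a and a c: any substring of s containing both must include the entire block b^p plus at least one a and one c, so it has length ≥ p + 2 > p.
Hence at least one of the letters a, c does not occur in vy at all.

Take i = 0: the string uxz is obtained from s by deleting |vy| ≥ 1 symbols, so |uxz| = 3p − |vy| < 3p.
But the letter (a or c) that does not occur in vy still occurs exactly p times in uxz. Every string of L with exactly p copies of some letter is a^p b^p c^p, of length 3p. Since |uxz| < 3p, uxz ∉ L.

This contradicts the CFL pumping lemma, which requires uv^i xy^i z ∈ L for all i ≥ 0.
Hence L = {a^n b^n c^n : n ≥ 0} is not context-free. ∎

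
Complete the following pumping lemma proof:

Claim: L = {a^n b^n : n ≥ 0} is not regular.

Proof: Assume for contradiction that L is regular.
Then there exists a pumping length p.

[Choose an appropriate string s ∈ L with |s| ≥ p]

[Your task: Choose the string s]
s = a^p b^p

This string is in L (has equal a's and b's) and has length 2p ≥ p.
Any decomposition xyz with |xy| ≤ p means y consists only of a's,
so pumping will unbalance the counts.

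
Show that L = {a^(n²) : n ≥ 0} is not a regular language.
Assume for contradiction that L is regular, and let p ≥ 1 be the pumping length given by the pumping lemma.
Choose s = a^(p²). Then s ∈ L and |s| = p² ≥ p.
By the pumping lemma, s = xyz for some x, y, z with |xy| ≤ p, |y| ≥ 1, and xy^i z ∈ L for every i ≥ 0.
Here y = a^k for some k with 1 ≤ k ≤ |xy| ≤ p.

Take i = 2: |xy²z| = p² + k.
Now p² < p² + k ≤ p² + p < p² + 2p + 1 = (p + 1)².
So |xy²z| lies strictly between the consecutive squares p² and (p + 1)², hence is not a perfect square, and xy²z ∉ L.

This contradicts the pumping lemma, which requires xy^i z ∈ L for all i ≥ 0.
Hence L = {a^(n²) : n ≥ 0} is not regular. ∎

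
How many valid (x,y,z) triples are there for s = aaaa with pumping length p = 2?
3

For s = 'aaaa' with pumping length p = 2:

Constraints: |xy| ≤ 2, |y| > 0

Valid decompositions (|xy| ≤ p, |y| ≥ 1):
  • x='', y='a', z='aaa'
  • x='a', y='a', z='aa'
  • x='', y='aa', z='aa'

Total count: 3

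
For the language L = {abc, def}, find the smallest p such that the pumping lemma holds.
p = 4

For a finite language L, the pumping lemma holds vacuously if p > max|s| for s ∈ L.

The longest string in L = {abc, def} has length 3.
If p = 4, then no string s ∈ L has |s| ≥ p, so the condition is vacuously true.

The minimum pumping length is p = 4.

Why no smaller p works: for any p ≤ 3, the longest string s ∈ L has |s| = 3 ≥ p, so it would
have to be pumpable; but pumping up (i = 2, 3, ...) produces ever longer strings, which cannot all lie in the
finite language L. So the pumping property fails for every p ≤ 3.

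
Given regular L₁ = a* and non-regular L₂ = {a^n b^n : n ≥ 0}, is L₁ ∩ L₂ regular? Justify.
Yes — L₁ ∩ L₂ is regular.

A string of a* contains no b's, and the only string of {a^n b^n} with no b's is ε (n = 0). So L₁ ∩ L₂ = {ε}, a finite language, which is regular.

Note that the bare facts "L₁ regular, L₂ non-regular" do not settle the question by themselves: the closure of regular languages under ∪, ∩, complement and difference applies only when BOTH operands are regular. With a non-regular operand the result can come out regular or non-regular depending on the specific languages, so one has to work out L₁ ∩ L₂ for this particular pair, as above.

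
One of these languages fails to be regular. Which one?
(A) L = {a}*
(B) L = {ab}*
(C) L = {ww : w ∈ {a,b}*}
(C) {ww : w ∈ {a,b}*}

(C) L = {ww : w ∈ {a,b}*} is NOT regular.

The pumping lemma can be used to prove this:
After pumping, the two halves no longer match

The other languages are regular because they can be recognized by finite automata.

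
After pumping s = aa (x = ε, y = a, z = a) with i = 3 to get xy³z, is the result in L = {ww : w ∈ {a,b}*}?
Yes

xy³z = ε · aaa · a = aaaa.
aaaa splits into halves aa · aa, which are equal, so it is in L (w = aa).
(A single pumped string landing in L is not a contradiction by itself; a non-regularity proof needs some i for which xy^i z ∉ L, for every admissible decomposition.)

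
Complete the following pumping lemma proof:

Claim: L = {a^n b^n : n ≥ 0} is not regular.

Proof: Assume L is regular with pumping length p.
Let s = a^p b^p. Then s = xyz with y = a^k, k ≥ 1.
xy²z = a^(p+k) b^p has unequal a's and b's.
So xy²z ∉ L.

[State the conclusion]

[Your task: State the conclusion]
This contradicts the pumping lemma for regular languages,
which guarantees xy^i z ∈ L for all i ≥ 0.

Since our assumption that L is regular leads to a contradiction,
we conclude that L = {a^n b^n : n ≥ 0} is NOT regular. ∎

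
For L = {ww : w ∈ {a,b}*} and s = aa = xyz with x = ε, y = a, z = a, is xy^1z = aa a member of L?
Yes

xy¹z = ε · a · a = aa.
aa splits into halves a · a, which are equal, so it is in L (w = a).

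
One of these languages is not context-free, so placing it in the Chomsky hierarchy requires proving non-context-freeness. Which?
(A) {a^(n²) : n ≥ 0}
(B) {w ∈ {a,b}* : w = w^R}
(A) {a^(n²) : n ≥ 0}

(A) {a^(n²) : n ≥ 0} requires the CFL pumping lemma.

- {w ∈ {a,b}* : w = w^R} is context-free (but not regular)
  • Can be shown non-regular with the regular pumping lemma
  • After pumping, the string is no longer symmetric

- {a^(n²) : n ≥ 0} is NOT context-free
  • Requires the CFL pumping lemma to prove
  • Gaps between squares grow unboundedly

The CFL pumping lemma is "stronger" in that it can prove non-membership
in the larger class of context-free languages.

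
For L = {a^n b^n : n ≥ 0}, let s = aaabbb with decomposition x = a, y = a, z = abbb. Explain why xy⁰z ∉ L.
xy⁰z = aabbb ∉ L

Pumping with i = 0 replaces y = a by y⁰ = ε:
- Original: s = xyz = aaabbb; aaabbb = a^3 b^3 has equal counts (3 = 3), so it is in L
- Pumped: xy⁰z = a · ε · abbb = aabbb
- aabbb has 2 a's and 3 b's; 2 ≠ 3, so it is not in L

The pumping lemma would require xy⁰z ∈ L, so this decomposition yields a contradiction.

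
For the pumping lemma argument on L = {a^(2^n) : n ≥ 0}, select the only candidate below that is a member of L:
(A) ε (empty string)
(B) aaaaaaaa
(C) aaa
(B) aaaaaaaa

The pumping lemma is applied to a string s that lies in L, so first check membership of each option:
- (A) ε has length 0, which is not a power of 2, so it is not in L ✗
- (B) aaaaaaaa has length 8 = 2^3, so it is in L ✓
- (C) aaa has length 3, strictly between 2^1 = 2 and 2^2 = 4, so it is not in L ✗

Only (B) aaaaaaaa is in L, so it is the only candidate that could play the role of s.
(In a complete proof one picks s in terms of the pumping length p so that |s| ≥ p is guaranteed; a fixed string like aaaaaaaa illustrates the shape of such an s.)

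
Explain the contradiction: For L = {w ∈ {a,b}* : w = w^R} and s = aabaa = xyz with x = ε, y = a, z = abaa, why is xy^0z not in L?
xy⁰z = abaa ∉ L

Pumping with i = 0 replaces y = a by y⁰ = ε:
- Original: s = xyz = aabaa; aabaa reversed is aabaa, the same string, so it is a palindrome and is in L
- Pumped: xy⁰z = ε · ε · abaa = abaa
- abaa reversed is aaba ≠ abaa, so it is not a palindrome and is not in L

The pumping lemma would require xy⁰z ∈ L, so this decomposition yields a contradiction.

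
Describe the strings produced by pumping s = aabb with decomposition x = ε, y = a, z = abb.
{xy^i z : i ≥ 0} = {a^(i+1) b^2 : i ≥ 0} = {abb, aabb, aaabb, ...}

With x = ε, y = a, z = abb: Starting with aabb and pumping the first 'a' (z = abb keeps the second 'a'), we get strings with i+1 a's followed by 2 b's for i = 0, 1, 2, ...; note bb is not produced because z always contributes one a.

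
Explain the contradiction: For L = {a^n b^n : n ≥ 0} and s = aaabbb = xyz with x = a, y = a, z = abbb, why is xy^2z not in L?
xy²z = aaaabbb ∉ L

Pumping with i = 2 replaces y = a by y² = aa:
- Original: s = xyz = aaabbb; aaabbb = a^3 b^3 has equal counts (3 = 3), so it is in L
- Pumped: xy²z = a · aa · abbb = aaaabbb
- aaaabbb has 4 a's and 3 b's; 4 ≠ 3, so it is not in L

The pumping lemma would require xy²z ∈ L, so this decomposition yields a contradiction.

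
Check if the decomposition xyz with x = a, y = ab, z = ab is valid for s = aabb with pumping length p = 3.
Violated: xyz = s

The decomposition x = a, y = ab, z = ab for s = aabb with p = 3
violates the constraint: xyz = s

xyz = 'a' + 'ab' + 'ab' = 'aabab' ≠ 'aabb' = s. The decomposition doesn't reconstruct s.

Pumping lemma constraints:
1. xyz = s (decomposition is valid)
2. |xy| ≤ p
3. |y| > 0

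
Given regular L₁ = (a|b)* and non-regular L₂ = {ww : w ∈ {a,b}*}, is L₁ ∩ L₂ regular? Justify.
No — L₁ ∩ L₂ is not regular.

(a|b)* is all strings over {a,b}, so L₁ ∩ L₂ = {ww : w ∈ {a,b}*} = L₂ itself, which is not regular (pump s = a^p b a^p b).

Note that the bare facts "L₁ regular, L₂ non-regular" do not settle the question by themselves: the closure of regular languages under ∪, ∩, complement and difference applies only when BOTH operands are regular. With a non-regular operand the result can come out regular or non-regular depending on the specific languages, so one has to work out L₁ ∩ L₂ for this particular pair, as above.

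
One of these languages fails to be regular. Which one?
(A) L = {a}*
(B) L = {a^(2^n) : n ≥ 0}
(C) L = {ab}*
(B) {a^(2^n) : n ≥ 0}

(B) L = {a^(2^n) : n ≥ 0} is NOT regular.

The pumping lemma can be used to prove this:
After pumping, length is no longer a power of 2

The other languages are regular because they can be recognized by finite automata.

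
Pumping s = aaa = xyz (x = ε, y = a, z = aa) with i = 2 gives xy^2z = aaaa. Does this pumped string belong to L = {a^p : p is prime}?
No

xy²z = ε · aa · aa = aaaa.
aaaa has length 4 = 2 × 2, which is not prime, so it is not in L.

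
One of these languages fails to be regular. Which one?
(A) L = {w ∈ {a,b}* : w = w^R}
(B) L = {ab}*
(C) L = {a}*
(A) {w ∈ {a,b}* : w = w^R}

(A) L = {w ∈ {a,b}* : w = w^R} is NOT regular.

The pumping lemma can be used to prove this:
After pumping, the string is no longer symmetric

The other languages are regular because they can be recognized by finite automata.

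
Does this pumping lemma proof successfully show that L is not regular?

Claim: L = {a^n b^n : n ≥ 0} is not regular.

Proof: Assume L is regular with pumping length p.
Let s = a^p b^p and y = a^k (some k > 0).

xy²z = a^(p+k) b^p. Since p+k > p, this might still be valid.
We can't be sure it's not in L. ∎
The proof is INCORRECT.

Error: The conclusion is wrong.
xy²z = a^(p+k) b^p is definitely NOT in L because the number of a's (p+k) ≠ number of b's (p).
The proof incorrectly doubts what is actually a valid contradiction.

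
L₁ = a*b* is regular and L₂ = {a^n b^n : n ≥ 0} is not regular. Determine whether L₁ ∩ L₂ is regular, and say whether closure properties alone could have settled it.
No — L₁ ∩ L₂ is not regular.

Every string a^n b^n already lies in a*b*, so L₁ ∩ L₂ = {a^n b^n : n ≥ 0} = L₂ itself, which is the standard non-regular language (pump s = a^p b^p).

Note that the bare facts "L₁ regular, L₂ non-regular" do not settle the question by themselves: the closure of regular languages under ∪, ∩, complement and difference applies only when BOTH operands are regular. With a non-regular operand the result can come out regular or non-regular depending on the specific languages, so one has to work out L₁ ∩ L₂ for this particular pair, as above.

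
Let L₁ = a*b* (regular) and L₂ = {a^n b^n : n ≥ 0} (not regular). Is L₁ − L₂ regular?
No — L₁ − L₂ is not regular.

a*b* − {a^n b^n} = {a^n b^m : n ≠ m}. If this were regular, then its complement intersected with a*b*, namely {a^n b^n : n ≥ 0}, would be regular too (closure under complement and intersection) — contradiction. So L₁ − L₂ is not regular.

Note that the bare facts "L₁ regular, L₂ non-regular" do not settle the question by themselves: the closure of regular languages under ∪, ∩, complement and difference applies only when BOTH operands are regular. With a non-regular operand the result can come out regular or non-regular depending on the specific languages, so one has to work out L₁ − L₂ for this particular pair, as above.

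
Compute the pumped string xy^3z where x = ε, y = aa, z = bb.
aaaaaabb

Given x = '', y = 'aa', z = 'bb' and i = 3:

xy^3z = x + y·y·...·y (3 times) + z
       = '' + 'aa'^3 + 'bb'
       = '' + 'aaaaaa' + 'bb'
       = 'aaaaaabb'

The pumped string is 'aaaaaabb' with length 8.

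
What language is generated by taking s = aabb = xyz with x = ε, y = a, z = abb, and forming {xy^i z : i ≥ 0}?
{xy^i z : i ≥ 0} = {a^(i+1) b^2 : i ≥ 0} = {abb, aabb, aaabb, ...}

With x = ε, y = a, z = abb: Starting with aabb and pumping the first 'a' (z = abb keeps the second 'a'), we get strings with i+1 a's followed by 2 b's for i = 0, 1, 2, ...; note bb is not produced because z always contributes one a.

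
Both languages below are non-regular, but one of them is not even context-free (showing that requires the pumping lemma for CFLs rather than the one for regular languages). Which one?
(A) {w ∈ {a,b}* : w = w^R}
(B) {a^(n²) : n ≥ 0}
(B) {a^(n²) : n ≥ 0}

(B) {a^(n²) : n ≥ 0} requires the CFL pumping lemma.

- {w ∈ {a,b}* : w = w^R} is context-free (but not regular)
  • Can be shown non-regular with the regular pumping lemma
  • After pumping, the string is no longer symmetric

- {a^(n²) : n ≥ 0} is NOT context-free
  • Requires the CFL pumping lemma to prove
  • Gaps between squares grow unboundedly

The CFL pumping lemma is "stronger" in that it can prove non-membership
in the larger class of context-free languages.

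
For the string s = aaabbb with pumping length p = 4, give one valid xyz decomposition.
x = '', y = 'aaab', z = 'bb'

For s = aaabbb and p = 4, one valid decomposition is:
- x = '' (length 0)
- y = 'aaab' (length 4)
- z = 'bb' (length 2)

Verification:
- xyz = '' + 'aaab' + 'bb' = aaabbb ✓
- |xy| = 4 ≤ 4 ✓
- |y| = 4 > 0 ✓

All pumping lemma constraints are satisfied.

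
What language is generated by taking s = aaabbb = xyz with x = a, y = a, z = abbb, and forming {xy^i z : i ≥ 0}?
{xy^i z : i ≥ 0} = {a^(2+i) b^3 : i ≥ 0} = {aabbb, aaabbb, aaaabbb, ...}

With x = a, y = a, z = abbb: Starting with aaabbb and pumping the second 'a', we get strings with 2+i a's followed by 3 b's for i = 0, 1, 2, ...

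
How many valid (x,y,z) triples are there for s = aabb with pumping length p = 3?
6

For s = 'aabb' with pumping length p = 3:

Constraints: |xy| ≤ 3, |y| > 0

Valid decompositions (|xy| ≤ p, |y| ≥ 1):
  • x='', y='a', z='abb'
  • x='a', y='a', z='bb'
  • x='', y='aa', z='bb'
  • x='aa', y='b', z='b'
  • x='a', y='ab', z='b'
  • x='', y='aab', z='b'

Total count: 6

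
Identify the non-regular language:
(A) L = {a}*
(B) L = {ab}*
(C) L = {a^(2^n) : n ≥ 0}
(C) {a^(2^n) : n ≥ 0}

(C) L = {a^(2^n) : n ≥ 0} is NOT regular.

The pumping lemma can be used to prove this:
After pumping, length is no longer a power of 2

The other languages are regular because they can be recognized by finite automata.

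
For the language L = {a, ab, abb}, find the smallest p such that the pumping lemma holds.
p = 4

For a finite language L, the pumping lemma holds vacuously if p > max|s| for s ∈ L.

The longest string in L = {a, ab, abb} has length 3.
If p = 4, then no string s ∈ L has |s| ≥ p, so the condition is vacuously true.

The minimum pumping length is p = 4.

Why no smaller p works: for any p ≤ 3, the longest string s ∈ L has |s| = 3 ≥ p, so it would
have to be pumpable; but pumping up (i = 2, 3, ...) produces ever longer strings, which cannot all lie in the
finite language L. So the pumping property fails for every p ≤ 3.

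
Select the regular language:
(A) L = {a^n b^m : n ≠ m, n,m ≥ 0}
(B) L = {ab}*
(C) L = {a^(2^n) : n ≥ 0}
(B) {ab}*

(B) L = {ab}* is regular.

This can be recognized by a finite automaton (DFA/NFA).
Regular expressions like {ab}* define regular languages.

The other choices are not regular:
- {a^n b^m : n ≠ m, n,m ≥ 0}: After pumping a's, we can make n = m
- {a^(2^n) : n ≥ 0}: After pumping, length is no longer a power of 2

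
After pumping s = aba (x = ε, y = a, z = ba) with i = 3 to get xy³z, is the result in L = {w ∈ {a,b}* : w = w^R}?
No

xy³z = ε · aaa · ba = aaaba.
aaaba reversed is abaaa ≠ aaaba, so it is not a palindrome and is not in L.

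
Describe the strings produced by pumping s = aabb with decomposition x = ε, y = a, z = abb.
{xy^i z : i ≥ 0} = {a^(i+1) b^2 : i ≥ 0} = {abb, aabb, aaabb, ...}

With x = ε, y = a, z = abb: Starting with aabb and pumping the first 'a' (z = abb keeps the second 'a'), we get strings with i+1 a's followed by 2 b's for i = 0, 1, 2, ...; note bb is not produced because z always contributes one a.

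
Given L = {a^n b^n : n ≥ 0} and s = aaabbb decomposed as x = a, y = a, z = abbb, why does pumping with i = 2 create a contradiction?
xy²z = aaaabbb ∉ L

Pumping with i = 2 replaces y = a by y² = aa:
- Original: s = xyz = aaabbb; aaabbb = a^3 b^3 has equal counts (3 = 3), so it is in L
- Pumped: xy²z = a · aa · abbb = aaaabbb
- aaaabbb has 4 a's and 3 b's; 4 ≠ 3, so it is not in L

The pumping lemma would require xy²z ∈ L, so this decomposition yields a contradiction.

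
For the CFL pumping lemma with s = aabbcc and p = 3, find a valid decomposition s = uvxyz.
u='aa', v='b', x='b', y='c', z='c'

For s = aabbcc with pumping length p = 3:

One valid decomposition:
- u = 'aa'
- v = 'b'
- x = 'b'
- y = 'c'
- z = 'c'

Verification:
- uvxyz = 'aa' + 'b' + 'b' + 'c' + 'c' = aabbcc ✓
- |vxy| = |'bbc'| = 3 ≤ 3 ✓
- |vy| = |'bc'| = 2 > 0 ✓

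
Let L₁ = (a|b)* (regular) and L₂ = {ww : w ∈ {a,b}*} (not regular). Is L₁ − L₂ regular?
No — L₁ − L₂ is not regular.

L₁ − L₂ is the complement of {ww} within {a,b}*. If it were regular, its complement {ww} would be regular as well (regular languages are closed under complement) — contradiction. So L₁ − L₂ is not regular.

Note that the bare facts "L₁ regular, L₂ non-regular" do not settle the question by themselves: the closure of regular languages under ∪, ∩, complement and difference applies only when BOTH operands are regular. With a non-regular operand the result can come out regular or non-regular depending on the specific languages, so one has to work out L₁ − L₂ for this particular pair, as above.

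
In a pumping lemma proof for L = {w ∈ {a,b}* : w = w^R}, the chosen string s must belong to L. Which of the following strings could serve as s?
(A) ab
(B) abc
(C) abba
(C) abba

The pumping lemma is applied to a string s that lies in L, so first check membership of each option:
- (A) ab reversed is ba ≠ ab, so it is not a palindrome and is not in L ✗
- (B) abc reversed is cba ≠ abc, so it is not a palindrome and is not in L ✗
- (C) abba reversed is abba, the same string, so it is a palindrome and is in L ✓

Only (C) abba is in L, so it is the only candidate that could play the role of s.
(In a complete proof one picks s in terms of the pumping length p so that |s| ≥ p is guaranteed; a fixed string like abba illustrates the shape of such an s.)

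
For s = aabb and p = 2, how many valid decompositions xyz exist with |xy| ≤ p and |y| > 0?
3

For s = 'aabb' with pumping length p = 2:

Constraints: |xy| ≤ 2, |y| > 0

Valid decompositions (|xy| ≤ p, |y| ≥ 1):
  • x='', y='a', z='abb'
  • x='a', y='a', z='bb'
  • x='', y='aa', z='bb'

Total count: 3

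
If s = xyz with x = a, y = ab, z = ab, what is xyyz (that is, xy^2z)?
aababab

Given x = 'a', y = 'ab', z = 'ab' and i = 2:

xy^2z = x + y·y·...·y (2 times) + z
       = 'a' + 'ab'^2 + 'ab'
       = 'a' + 'abab' + 'ab'
       = 'aababab'

The pumped string is 'aababab' with length 7.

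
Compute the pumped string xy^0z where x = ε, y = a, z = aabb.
aabb

Given x = '', y = 'a', z = 'aabb' and i = 0:

xy^0z = x + y·y·...·y (0 times) + z
       = '' + 'a'^0 + 'aabb'
       = '' + '' + 'aabb'
       = 'aabb'

The pumped string is 'aabb' with length 4.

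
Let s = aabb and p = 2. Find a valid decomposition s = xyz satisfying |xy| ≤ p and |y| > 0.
x = 'a', y = 'a', z = 'bb'

For s = aabb and p = 2, one valid decomposition is:
- x = 'a' (length 1)
- y = 'a' (length 1)
- z = 'bb' (length 2)

Verification:
- xyz = 'a' + 'a' + 'bb' = aabb ✓
- |xy| = 2 ≤ 2 ✓
- |y| = 1 > 0 ✓

All pumping lemma constraints are satisfied.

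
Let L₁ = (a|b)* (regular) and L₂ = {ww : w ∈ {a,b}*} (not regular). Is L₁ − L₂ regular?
No — L₁ − L₂ is not regular.

L₁ − L₂ is the complement of {ww} within {a,b}*. If it were regular, its complement {ww} would be regular as well (regular languages are closed under complement) — contradiction. So L₁ − L₂ is not regular.

Note that the bare facts "L₁ regular, L₂ non-regular" do not settle the question by themselves: the closure of regular languages under ∪, ∩, complement and difference applies only when BOTH operands are regular. With a non-regular operand the result can come out regular or non-regular depending on the specific languages, so one has to work out L₁ − L₂ for this particular pair, as above.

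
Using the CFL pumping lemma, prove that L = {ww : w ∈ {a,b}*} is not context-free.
Assume for contradiction that L is context-free, and let p ≥ 1 be the pumping length given by the pumping lemma for CFLs.
Choose s = a^p b^p a^p b^p. Then s ∈ L (take w = a^p b^p) and |s| = 4p ≥ p.
By the CFL pumping lemma, s = uvxyz for some u, v, x, y, z with |vxy| ≤ p, |vy| ≥ 1, and uv^i xy^i z ∈ L for every i ≥ 0.

Write s as four blocks A₁ B₁ A₂ B₂ with A₁ = A₂ = a^p and B₁ = B₂ = b^p. Since |vxy| ≤ p, the window vxy lies inside at most two adjacent blocks. Take i = 0 and let t = uxz, so |t| = 4p − |vy| with 1 ≤ |vy| ≤ p. If |t| is odd, t ∉ L immediately, so assume |vy| is even (hence |vy| ≥ 2) and |t|/2 = 2p − |vy|/2, which satisfies p ≤ |t|/2 ≤ 2p − 1.

Case 1 (vxy inside A₁B₁): t = a^(p−j) b^(p−l) a^p b^p with j + l = |vy|. The second half of t has length < 2p, so it is a suffix of the trailing a^p b^p and ends in b; the first half is a^(p−j) b^(p−l) a^((j+l)/2), which ends in a because (j+l)/2 ≥ 1. The halves differ, so t ∉ L.

Case 2 (vxy inside B₁A₂, straddling the middle): t = a^p b^(p−j) a^(p−l) b^p with j + l = |vy|. If t = ww, then w is a prefix of t of length ≥ p, so w begins with a^p; and w is a suffix of t of length ≥ p, so w ends with b^p. That forces |w| ≥ 2p, contradicting |w| = |t|/2 ≤ 2p − 1. So t ∉ L.

Case 3 (vxy inside A₂B₂): t = a^p b^p a^(p−j) b^(p−l) with j + l = |vy|. The first half of t is a prefix of a^p b^p, so it begins with a; the second half is b^((j+l)/2) a^(p−j) b^(p−l), which begins with b. The halves differ, so t ∉ L.

In every case uv⁰xy⁰z = uxz ∉ L.

This contradicts the CFL pumping lemma, which requires uv^i xy^i z ∈ L for all i ≥ 0.
Hence L = {ww : w ∈ {a,b}*} is not context-free. ∎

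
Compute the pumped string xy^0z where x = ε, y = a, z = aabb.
aabb

Given x = '', y = 'a', z = 'aabb' and i = 0:

xy^0z = x + y·y·...·y (0 times) + z
       = '' + 'a'^0 + 'aabb'
       = '' + '' + 'aabb'
       = 'aabb'

The pumped string is 'aabb' with length 4.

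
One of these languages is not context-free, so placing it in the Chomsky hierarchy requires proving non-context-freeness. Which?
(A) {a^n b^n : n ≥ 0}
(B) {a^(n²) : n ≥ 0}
(B) {a^(n²) : n ≥ 0}

(B) {a^(n²) : n ≥ 0} requires the CFL pumping lemma.

- {a^n b^n : n ≥ 0} is context-free (but not regular)
  • Can be shown non-regular with the regular pumping lemma
  • After pumping, the number of a's and b's become unequal

- {a^(n²) : n ≥ 0} is NOT context-free
  • Requires the CFL pumping lemma to prove
  • Gaps between squares grow unboundedly

The CFL pumping lemma is "stronger" in that it can prove non-membership
in the larger class of context-free languages.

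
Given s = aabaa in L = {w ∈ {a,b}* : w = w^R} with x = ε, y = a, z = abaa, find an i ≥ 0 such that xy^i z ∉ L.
i = 0

xy⁰z = ε · ε · abaa = abaa; abaa reversed is aaba ≠ abaa, so it is not a palindrome and is not in L.
(Other choices also work, e.g. i = 2, 3; only i = 1 is guaranteed to stay in L since xy¹z = s.)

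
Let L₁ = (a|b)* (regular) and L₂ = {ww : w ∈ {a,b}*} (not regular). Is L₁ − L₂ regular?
No — L₁ − L₂ is not regular.

L₁ − L₂ is the complement of {ww} within {a,b}*. If it were regular, its complement {ww} would be regular as well (regular languages are closed under complement) — contradiction. So L₁ − L₂ is not regular.

Note that the bare facts "L₁ regular, L₂ non-regular" do not settle the question by themselves: the closure of regular languages under ∪, ∩, complement and difference applies only when BOTH operands are regular. With a non-regular operand the result can come out regular or non-regular depending on the specific languages, so one has to work out L₁ − L₂ for this particular pair, as above.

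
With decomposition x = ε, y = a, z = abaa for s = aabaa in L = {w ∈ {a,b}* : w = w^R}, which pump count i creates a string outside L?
i = 2

xy²z = ε · aa · abaa = aaabaa; aaabaa reversed is aabaaa ≠ aaabaa, so it is not a palindrome and is not in L.
(Other choices also work, e.g. i = 0, 3; only i = 1 is guaranteed to stay in L since xy¹z = s.)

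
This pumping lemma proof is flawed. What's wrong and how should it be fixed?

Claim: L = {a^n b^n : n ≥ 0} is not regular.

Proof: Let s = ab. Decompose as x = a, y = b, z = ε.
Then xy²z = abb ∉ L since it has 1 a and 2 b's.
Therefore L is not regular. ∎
Error: The string s = ab might be shorter than the pumping length p.

Correction: Choose s = a^p b^p to ensure |s| ≥ p. Also, the decomposition is wrong: with |xy| ≤ p, y cannot include b's when s starts with p a's.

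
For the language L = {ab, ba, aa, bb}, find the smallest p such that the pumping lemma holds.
p = 3

For a finite language L, the pumping lemma holds vacuously if p > max|s| for s ∈ L.

The longest string in L = {ab, ba, aa, bb} has length 2.
If p = 3, then no string s ∈ L has |s| ≥ p, so the condition is vacuously true.

The minimum pumping length is p = 3.

Why no smaller p works: for any p ≤ 2, the longest string s ∈ L has |s| = 2 ≥ p, so it would
have to be pumpable; but pumping up (i = 2, 3, ...) produces ever longer strings, which cannot all lie in the
finite language L. So the pumping property fails for every p ≤ 2.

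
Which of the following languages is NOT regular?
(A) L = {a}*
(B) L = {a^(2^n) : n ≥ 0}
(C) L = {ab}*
(B) {a^(2^n) : n ≥ 0}

(B) L = {a^(2^n) : n ≥ 0} is NOT regular.

The pumping lemma can be used to prove this:
After pumping, length is no longer a power of 2

The other languages are regular because they can be recognized by finite automata.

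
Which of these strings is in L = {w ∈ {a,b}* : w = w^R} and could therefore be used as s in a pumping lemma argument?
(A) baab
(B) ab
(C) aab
(A) baab

The pumping lemma is applied to a string s that lies in L, so first check membership of each option:
- (A) baab reversed is baab, the same string, so it is a palindrome and is in L ✓
- (B) ab reversed is ba ≠ ab, so it is not a palindrome and is not in L ✗
- (C) aab reversed is baa ≠ aab, so it is not a palindrome and is not in L ✗

Only (A) baab is in L, so it is the only candidate that could play the role of s.
(In a complete proof one picks s in terms of the pumping length p so that |s| ≥ p is guaranteed; a fixed string like baab illustrates the shape of such an s.)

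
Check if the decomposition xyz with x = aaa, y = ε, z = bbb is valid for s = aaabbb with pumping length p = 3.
Violated: |y| > 0

The decomposition x = aaa, y = ε, z = bbb for s = aaabbb with p = 3
violates the constraint: |y| > 0

|y| = 0, but the pumping lemma requires |y| > 0 (y must be non-empty).

Pumping lemma constraints:
1. xyz = s (decomposition is valid)
2. |xy| ≤ p
3. |y| > 0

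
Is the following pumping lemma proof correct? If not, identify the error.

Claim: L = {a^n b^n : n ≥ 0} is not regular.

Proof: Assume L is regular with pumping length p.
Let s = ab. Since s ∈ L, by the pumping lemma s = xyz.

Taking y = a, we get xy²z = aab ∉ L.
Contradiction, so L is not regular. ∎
The proof is INCORRECT.

Error: The string s = ab may be shorter than p.
The pumping lemma only applies to strings with |s| ≥ p, and p is not under our control.
We must choose s in terms of p, e.g. s = a^p b^p, to ensure |s| ≥ p.
(The proof also fixes one particular y; a valid argument must handle every decomposition with |xy| ≤ p and |y| ≥ 1 — for s = a^p b^p this forces y = a^k, and then xy²z = a^(p+k) b^p ∉ L.)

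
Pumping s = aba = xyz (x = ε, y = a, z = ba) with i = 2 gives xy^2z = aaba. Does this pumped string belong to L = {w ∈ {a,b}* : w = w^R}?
No

xy²z = ε · aa · ba = aaba.
aaba reversed is abaa ≠ aaba, so it is not a palindrome and is not in L.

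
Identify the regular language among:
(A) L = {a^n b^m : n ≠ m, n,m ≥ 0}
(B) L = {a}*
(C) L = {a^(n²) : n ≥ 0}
(B) {a}*

(B) L = {a}* is regular.

This can be recognized by a finite automaton (DFA/NFA).
Regular expressions like {a}* define regular languages.

The other choices are not regular:
- {a^(n²) : n ≥ 0}: After pumping, length is no longer a perfect square
- {a^n b^m : n ≠ m, n,m ≥ 0}: After pumping a's, we can make n = m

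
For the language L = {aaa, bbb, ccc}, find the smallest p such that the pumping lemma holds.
p = 4

For a finite language L, the pumping lemma holds vacuously if p > max|s| for s ∈ L.

The longest string in L = {aaa, bbb, ccc} has length 3.
If p = 4, then no string s ∈ L has |s| ≥ p, so the condition is vacuously true.

The minimum pumping length is p = 4.

Why no smaller p works: for any p ≤ 3, the longest string s ∈ L has |s| = 3 ≥ p, so it would
have to be pumpable; but pumping up (i = 2, 3, ...) produces ever longer strings, which cannot all lie in the
finite language L. So the pumping property fails for every p ≤ 3.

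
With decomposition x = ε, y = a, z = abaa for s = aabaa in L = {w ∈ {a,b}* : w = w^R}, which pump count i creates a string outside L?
i = 0

xy⁰z = ε · ε · abaa = abaa; abaa reversed is aaba ≠ abaa, so it is not a palindrome and is not in L.
(Other choices also work, e.g. i = 2, 3; only i = 1 is guaranteed to stay in L since xy¹z = s.)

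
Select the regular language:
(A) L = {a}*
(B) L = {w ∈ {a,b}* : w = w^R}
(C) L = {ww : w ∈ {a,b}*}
(A) {a}*

(A) L = {a}* is regular.

This can be recognized by a finite automaton (DFA/NFA).
Regular expressions like {a}* define regular languages.

The other choices are not regular:
- {w ∈ {a,b}* : w = w^R}: After pumping, the string is no longer symmetric
- {ww : w ∈ {a,b}*}: After pumping, the two halves no longer match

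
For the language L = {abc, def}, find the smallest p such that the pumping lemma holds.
p = 4

For a finite language L, the pumping lemma holds vacuously if p > max|s| for s ∈ L.

The longest string in L = {abc, def} has length 3.
If p = 4, then no string s ∈ L has |s| ≥ p, so the condition is vacuously true.

The minimum pumping length is p = 4.

Why no smaller p works: for any p ≤ 3, the longest string s ∈ L has |s| = 3 ≥ p, so it would
have to be pumpable; but pumping up (i = 2, 3, ...) produces ever longer strings, which cannot all lie in the
finite language L. So the pumping property fails for every p ≤ 3.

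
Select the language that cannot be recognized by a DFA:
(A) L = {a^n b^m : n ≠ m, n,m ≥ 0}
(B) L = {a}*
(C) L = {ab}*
(A) {a^n b^m : n ≠ m, n,m ≥ 0}

(A) L = {a^n b^m : n ≠ m, n,m ≥ 0} is NOT regular.

The pumping lemma can be used to prove this:
After pumping a's, we can make n = m

The other languages are regular because they can be recognized by finite automata.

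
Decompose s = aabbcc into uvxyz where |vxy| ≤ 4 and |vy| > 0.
u='a', v='a', x='bb', y='c', z='c'

For s = aabbcc with pumping length p = 4:

One valid decomposition:
- u = 'a'
- v = 'a'
- x = 'bb'
- y = 'c'
- z = 'c'

Verification:
- uvxyz = 'a' + 'a' + 'bb' + 'c' + 'c' = aabbcc ✓
- |vxy| = |'abbc'| = 4 ≤ 4 ✓
- |vy| = |'ac'| = 2 > 0 ✓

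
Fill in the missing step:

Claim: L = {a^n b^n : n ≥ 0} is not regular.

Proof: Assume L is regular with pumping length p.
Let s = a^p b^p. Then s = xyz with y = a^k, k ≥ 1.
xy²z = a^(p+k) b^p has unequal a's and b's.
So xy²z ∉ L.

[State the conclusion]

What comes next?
This contradicts the pumping lemma for regular languages,
which guarantees xy^i z ∈ L for all i ≥ 0.

Since our assumption that L is regular leads to a contradiction,
we conclude that L = {a^n b^n : n ≥ 0} is NOT regular. ∎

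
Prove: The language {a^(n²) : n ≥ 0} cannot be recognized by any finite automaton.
Assume for contradiction that L is regular, and let p ≥ 1 be the pumping length given by the pumping lemma.
Choose s = a^(p²). Then s ∈ L and |s| = p² ≥ p.
By the pumping lemma, s = xyz for some x, y, z with |xy| ≤ p, |y| ≥ 1, and xy^i z ∈ L for every i ≥ 0.
Here y = a^k for some k with 1 ≤ k ≤ |xy| ≤ p.

Take i = 2: |xy²z| = p² + k.
Now p² < p² + k ≤ p² + p < p² + 2p + 1 = (p + 1)².
So |xy²z| lies strictly between the consecutive squares p² and (p + 1)², hence is not a perfect square, and xy²z ∉ L.

This contradicts the pumping lemma, which requires xy^i z ∈ L for all i ≥ 0.
Hence L = {a^(n²) : n ≥ 0} is not regular. ∎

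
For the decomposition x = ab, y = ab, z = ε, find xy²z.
ababab

Given x = 'ab', y = 'ab', z = '' and i = 2:

xy^2z = x + y·y·...·y (2 times) + z
       = 'ab' + 'ab'^2 + ''
       = 'ab' + 'abab' + ''
       = 'ababab'

The pumped string is 'ababab' with length 6.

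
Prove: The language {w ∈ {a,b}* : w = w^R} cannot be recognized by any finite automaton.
Assume for contradiction that L is regular, and let p ≥ 1 be the pumping length given by the pumping lemma.
Choose s = a^p b a^p. Then s ∈ L (it reads the same in both directions) and |s| = 2p + 1 ≥ p.
By the pumping lemma, s = xyz for some x, y, z with |xy| ≤ p, |y| ≥ 1, and xy^i z ∈ L for every i ≥ 0.
Since |xy| ≤ p and the first p symbols of s are all a's, y = a^k for some k with 1 ≤ k ≤ p.

Take i = 2: xy²z = a^(p + k) b a^p.
Its reversal is a^p b a^(p + k). These differ because the block of a's before the unique b has length p + k in one and p in the other, and p + k ≠ p since k ≥ 1. So xy²z is not a palindrome, i.e. xy²z ∉ L.

This contradicts the pumping lemma, which requires xy^i z ∈ L for all i ≥ 0.
Hence L = {w ∈ {a,b}* : w = w^R} is not regular. ∎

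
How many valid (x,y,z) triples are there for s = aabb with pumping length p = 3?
6

For s = 'aabb' with pumping length p = 3:

Constraints: |xy| ≤ 3, |y| > 0

Valid decompositions (|xy| ≤ p, |y| ≥ 1):
  • x='', y='a', z='abb'
  • x='a', y='a', z='bb'
  • x='', y='aa', z='bb'
  • x='aa', y='b', z='b'
  • x='a', y='ab', z='b'
  • x='', y='aab', z='b'

Total count: 6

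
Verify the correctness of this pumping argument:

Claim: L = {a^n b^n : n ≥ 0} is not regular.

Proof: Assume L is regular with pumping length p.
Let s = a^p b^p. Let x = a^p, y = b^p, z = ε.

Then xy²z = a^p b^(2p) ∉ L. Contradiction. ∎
The proof is INCORRECT.

Error: The decomposition violates |xy| ≤ p.
With x = a^p and y = b^p, we have |xy| = 2p > p.
The pumping lemma requires |xy| ≤ p, so y must be within the first p characters.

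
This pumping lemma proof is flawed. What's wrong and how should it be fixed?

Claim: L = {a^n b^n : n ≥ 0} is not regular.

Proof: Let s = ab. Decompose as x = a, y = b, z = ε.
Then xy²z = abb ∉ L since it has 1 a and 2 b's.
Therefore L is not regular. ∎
Error: The string s = ab might be shorter than the pumping length p.

Correction: Choose s = a^p b^p to ensure |s| ≥ p. Also, the decomposition is wrong: with |xy| ≤ p, y cannot include b's when s starts with p a's.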